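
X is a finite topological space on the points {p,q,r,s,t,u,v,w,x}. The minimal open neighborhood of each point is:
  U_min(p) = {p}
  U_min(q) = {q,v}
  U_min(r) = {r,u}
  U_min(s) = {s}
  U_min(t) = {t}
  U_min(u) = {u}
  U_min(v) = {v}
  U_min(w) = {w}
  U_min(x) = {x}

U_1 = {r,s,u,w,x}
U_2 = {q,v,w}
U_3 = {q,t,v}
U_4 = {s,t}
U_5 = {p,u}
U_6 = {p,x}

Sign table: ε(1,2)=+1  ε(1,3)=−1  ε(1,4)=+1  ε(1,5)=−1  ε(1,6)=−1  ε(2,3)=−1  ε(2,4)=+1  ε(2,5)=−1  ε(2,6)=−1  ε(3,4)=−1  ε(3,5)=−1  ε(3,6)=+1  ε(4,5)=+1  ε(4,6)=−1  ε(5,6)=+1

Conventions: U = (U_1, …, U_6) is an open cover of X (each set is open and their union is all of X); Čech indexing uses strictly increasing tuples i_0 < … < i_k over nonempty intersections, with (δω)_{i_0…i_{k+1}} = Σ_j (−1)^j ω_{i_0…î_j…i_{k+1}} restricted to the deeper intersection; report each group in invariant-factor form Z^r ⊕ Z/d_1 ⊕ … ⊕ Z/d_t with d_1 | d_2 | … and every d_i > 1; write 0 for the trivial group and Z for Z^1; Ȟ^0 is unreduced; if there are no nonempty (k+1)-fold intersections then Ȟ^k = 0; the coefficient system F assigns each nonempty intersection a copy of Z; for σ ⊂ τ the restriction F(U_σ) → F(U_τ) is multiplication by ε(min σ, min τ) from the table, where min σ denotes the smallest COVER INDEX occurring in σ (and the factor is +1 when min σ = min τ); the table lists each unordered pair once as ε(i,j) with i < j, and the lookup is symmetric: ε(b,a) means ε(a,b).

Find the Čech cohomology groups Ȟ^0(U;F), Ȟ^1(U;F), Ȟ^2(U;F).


nonempty intersections:
  U12={w} U14={s} U15={u} U16={x} U23={q,v} U34={t} U56={p}
C dims 6,7; δ0: rk 5, SNF 1^5
Ȟ^0: (6−5)−0=1 ⇒ Z
Ȟ^1: (7−0)−5=2 ⇒ Z^2
Ȟ^2: (0−0)−0=0 ⇒ 0

Ȟ^0 = Z; Ȟ^1 = Z^2; Ȟ^2 = 0


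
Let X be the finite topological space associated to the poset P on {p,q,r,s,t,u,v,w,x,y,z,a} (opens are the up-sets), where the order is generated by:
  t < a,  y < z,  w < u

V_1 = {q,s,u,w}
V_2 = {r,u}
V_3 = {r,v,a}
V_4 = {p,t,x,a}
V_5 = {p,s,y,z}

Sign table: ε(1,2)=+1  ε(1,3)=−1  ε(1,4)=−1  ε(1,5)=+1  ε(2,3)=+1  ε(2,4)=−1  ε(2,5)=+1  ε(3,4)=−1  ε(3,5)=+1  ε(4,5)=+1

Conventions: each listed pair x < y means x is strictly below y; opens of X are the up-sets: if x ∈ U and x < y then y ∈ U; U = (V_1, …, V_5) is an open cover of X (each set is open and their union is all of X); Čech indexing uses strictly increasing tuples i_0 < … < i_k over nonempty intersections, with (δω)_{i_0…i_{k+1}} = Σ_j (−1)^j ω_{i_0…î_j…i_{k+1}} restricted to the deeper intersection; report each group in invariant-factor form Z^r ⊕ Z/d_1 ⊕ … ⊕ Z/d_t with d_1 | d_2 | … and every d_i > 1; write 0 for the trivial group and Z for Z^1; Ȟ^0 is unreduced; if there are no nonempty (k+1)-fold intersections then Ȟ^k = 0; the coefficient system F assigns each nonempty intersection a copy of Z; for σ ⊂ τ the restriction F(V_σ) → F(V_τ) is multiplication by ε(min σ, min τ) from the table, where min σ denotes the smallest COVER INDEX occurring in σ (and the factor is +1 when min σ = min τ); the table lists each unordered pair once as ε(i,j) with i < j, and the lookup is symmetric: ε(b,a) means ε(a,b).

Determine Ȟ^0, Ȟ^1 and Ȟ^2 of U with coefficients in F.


Ȟ^0(U;F) ≅ 0, Ȟ^1(U;F) ≅ Z/2, Ȟ^2(U;F) ≅ 0

nerve simplices:
  V12={u} V15={s} V23={r} V34={a} V45={p}
C dims 5,5; δ0: rk 5, SNF 1^4·2
degree 0: 5−5−0 = 0 → Ȟ^0 ≅ 0
degree 1: 5−0−5 = 0 plus torsion [2] → Ȟ^1 ≅ Z/2
degree 2: 0−0−0 = 0 → Ȟ^2 ≅ 0


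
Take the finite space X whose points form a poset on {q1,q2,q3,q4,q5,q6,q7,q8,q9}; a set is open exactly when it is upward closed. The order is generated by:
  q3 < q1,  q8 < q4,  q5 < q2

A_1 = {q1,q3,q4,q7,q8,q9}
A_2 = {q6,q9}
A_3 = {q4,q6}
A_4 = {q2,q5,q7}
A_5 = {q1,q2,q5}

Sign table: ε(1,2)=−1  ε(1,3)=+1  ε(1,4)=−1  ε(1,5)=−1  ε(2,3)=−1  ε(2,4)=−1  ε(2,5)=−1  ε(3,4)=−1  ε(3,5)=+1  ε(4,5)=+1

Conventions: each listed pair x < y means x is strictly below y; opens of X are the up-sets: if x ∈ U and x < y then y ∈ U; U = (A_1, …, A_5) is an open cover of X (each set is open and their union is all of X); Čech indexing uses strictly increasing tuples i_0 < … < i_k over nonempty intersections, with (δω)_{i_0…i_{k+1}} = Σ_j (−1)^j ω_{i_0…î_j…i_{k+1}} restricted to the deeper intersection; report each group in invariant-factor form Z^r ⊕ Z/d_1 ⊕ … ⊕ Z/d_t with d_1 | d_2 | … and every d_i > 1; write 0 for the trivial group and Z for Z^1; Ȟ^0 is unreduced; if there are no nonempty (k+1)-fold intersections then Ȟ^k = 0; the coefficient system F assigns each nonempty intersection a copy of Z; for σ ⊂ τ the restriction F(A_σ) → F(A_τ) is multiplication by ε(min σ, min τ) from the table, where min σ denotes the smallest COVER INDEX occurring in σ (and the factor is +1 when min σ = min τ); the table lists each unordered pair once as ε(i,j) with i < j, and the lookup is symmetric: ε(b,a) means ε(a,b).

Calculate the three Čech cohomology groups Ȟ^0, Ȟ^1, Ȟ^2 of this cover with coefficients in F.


nerve simplices:
  A12={q9} A13={q4} A14={q7} A15={q1} A23={q6} A45={q2,q5}
C dims 5,6; δ0: rk 4, SNF 1^4
degree 0: 5−4−0 = 1 → Ȟ^0 ≅ Z
degree 1: 6−0−4 = 2 → Ȟ^1 ≅ Z^2
degree 2: 0−0−0 = 0 → Ȟ^2 ≅ 0

Ȟ^0 ≅ Z; Ȟ^1 ≅ Z^2; Ȟ^2 ≅ 0


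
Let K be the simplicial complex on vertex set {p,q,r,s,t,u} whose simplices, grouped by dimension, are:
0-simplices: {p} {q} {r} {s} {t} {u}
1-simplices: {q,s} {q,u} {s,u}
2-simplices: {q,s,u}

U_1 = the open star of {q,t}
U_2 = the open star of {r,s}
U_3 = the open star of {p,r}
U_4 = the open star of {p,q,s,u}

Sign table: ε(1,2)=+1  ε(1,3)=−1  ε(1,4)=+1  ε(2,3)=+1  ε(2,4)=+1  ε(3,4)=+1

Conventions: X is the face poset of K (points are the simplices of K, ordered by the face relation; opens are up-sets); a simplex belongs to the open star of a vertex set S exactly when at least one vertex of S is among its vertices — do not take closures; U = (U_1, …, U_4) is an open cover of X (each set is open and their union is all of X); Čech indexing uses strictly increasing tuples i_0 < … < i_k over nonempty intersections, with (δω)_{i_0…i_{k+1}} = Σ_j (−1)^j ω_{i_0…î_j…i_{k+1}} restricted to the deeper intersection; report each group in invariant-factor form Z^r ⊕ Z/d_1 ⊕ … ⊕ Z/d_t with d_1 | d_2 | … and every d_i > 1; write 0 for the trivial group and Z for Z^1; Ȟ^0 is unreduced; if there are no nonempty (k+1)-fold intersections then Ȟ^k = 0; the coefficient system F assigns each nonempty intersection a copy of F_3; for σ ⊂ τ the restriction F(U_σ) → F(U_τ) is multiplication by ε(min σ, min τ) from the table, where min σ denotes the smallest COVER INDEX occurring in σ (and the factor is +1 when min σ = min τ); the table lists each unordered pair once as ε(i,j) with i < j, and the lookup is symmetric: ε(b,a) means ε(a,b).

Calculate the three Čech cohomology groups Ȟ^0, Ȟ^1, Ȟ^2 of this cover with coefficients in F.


Ȟ^0 ≅ Z/3,  Ȟ^1 ≅ Z/3,  Ȟ^2 ≅ 0

nerve simplices:
  U1={{q},{t},{q,s},{q,u},{q,s,u}} U2={{r},{s},{q,s},{s,u},{q,s,u}} U3={{p},{r}} U4={{p},{q},{s},{u},{q,s},{q,u},{s,u},{q,s,u}}
  U12={{q,s},{q,s,u}} U14={{q},{q,s},{q,u},{q,s,u}} U23={{r}} U24={{s},{q,s},{s,u},{q,s,u}} U34={{p}}
  U124={{q,s},{q,s,u}}
C dims 4,5,1; δ0: rk_F3 3; δ1: rk_F3 1
degree 0: 4−3−0 = 1 → Ȟ^0 ≅ Z/3
degree 1: 5−1−3 = 1 → Ȟ^1 ≅ Z/3
degree 2: 1−0−1 = 0 → Ȟ^2 ≅ 0


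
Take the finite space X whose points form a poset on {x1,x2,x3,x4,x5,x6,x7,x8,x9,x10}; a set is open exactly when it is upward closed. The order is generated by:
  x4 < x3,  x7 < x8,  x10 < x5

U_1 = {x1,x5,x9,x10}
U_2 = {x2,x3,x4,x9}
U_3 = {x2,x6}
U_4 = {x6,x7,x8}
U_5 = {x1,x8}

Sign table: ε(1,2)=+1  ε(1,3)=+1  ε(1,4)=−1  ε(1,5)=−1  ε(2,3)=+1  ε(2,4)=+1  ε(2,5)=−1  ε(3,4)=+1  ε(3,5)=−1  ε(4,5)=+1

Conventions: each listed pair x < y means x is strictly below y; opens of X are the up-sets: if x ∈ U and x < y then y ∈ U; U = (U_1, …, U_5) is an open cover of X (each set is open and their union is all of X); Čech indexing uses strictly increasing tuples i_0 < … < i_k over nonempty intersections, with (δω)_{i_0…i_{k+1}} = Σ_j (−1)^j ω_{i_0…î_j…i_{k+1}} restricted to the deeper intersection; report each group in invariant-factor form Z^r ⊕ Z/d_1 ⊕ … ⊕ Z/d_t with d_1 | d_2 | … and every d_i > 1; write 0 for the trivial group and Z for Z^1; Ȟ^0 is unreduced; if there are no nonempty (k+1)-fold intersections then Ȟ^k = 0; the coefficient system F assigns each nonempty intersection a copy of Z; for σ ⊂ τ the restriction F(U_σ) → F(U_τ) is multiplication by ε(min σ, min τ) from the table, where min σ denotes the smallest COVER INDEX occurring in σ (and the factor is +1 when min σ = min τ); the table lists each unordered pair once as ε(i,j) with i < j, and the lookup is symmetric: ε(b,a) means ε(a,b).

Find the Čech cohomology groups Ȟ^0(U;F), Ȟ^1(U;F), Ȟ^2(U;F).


Ȟ^0 ≅ 0, Ȟ^1 ≅ Z/2 and Ȟ^2 ≅ 0

nerve simplices:
  U12={x9} U15={x1} U23={x2} U34={x6} U45={x8}
C dims 5,5; δ0: rk 5, SNF 1^4·2
degree 0: 5−5−0 = 0 → Ȟ^0 ≅ 0
degree 1: 5−0−5 = 0 plus torsion [2] → Ȟ^1 ≅ Z/2
degree 2: 0−0−0 = 0 → Ȟ^2 ≅ 0


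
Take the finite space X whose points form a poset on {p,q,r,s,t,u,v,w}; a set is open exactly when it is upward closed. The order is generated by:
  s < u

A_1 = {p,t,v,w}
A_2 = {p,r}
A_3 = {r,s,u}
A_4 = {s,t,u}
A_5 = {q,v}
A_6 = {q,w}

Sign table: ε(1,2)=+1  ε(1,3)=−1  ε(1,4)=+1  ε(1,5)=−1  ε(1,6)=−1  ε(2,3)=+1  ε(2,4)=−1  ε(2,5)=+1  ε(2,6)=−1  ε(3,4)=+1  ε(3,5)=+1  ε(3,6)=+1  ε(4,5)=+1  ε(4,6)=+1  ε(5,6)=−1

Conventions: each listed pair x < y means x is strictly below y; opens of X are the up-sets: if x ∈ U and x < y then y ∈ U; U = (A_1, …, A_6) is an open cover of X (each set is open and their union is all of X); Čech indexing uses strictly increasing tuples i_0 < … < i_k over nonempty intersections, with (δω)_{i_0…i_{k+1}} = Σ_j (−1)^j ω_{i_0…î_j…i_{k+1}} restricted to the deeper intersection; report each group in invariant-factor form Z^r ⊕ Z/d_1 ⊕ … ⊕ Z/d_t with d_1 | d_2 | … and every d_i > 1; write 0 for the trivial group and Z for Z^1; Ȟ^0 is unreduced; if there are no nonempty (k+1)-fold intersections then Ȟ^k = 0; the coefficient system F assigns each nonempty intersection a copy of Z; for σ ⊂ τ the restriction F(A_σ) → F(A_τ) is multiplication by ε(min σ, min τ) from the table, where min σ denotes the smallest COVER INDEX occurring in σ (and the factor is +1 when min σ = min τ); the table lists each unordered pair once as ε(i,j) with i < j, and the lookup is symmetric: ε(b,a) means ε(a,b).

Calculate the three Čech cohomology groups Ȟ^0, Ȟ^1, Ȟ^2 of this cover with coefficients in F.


nonempty overlaps:
  A12={p} A14={t} A15={v} A16={w} A23={r} A34={s,u} A56={q}
C dims 6,7; δ0: rk 6, SNF 1^5·2
degree 0: 6−6−0 = 0 → Ȟ^0 ≅ 0
degree 1: 7−0−6 = 1 plus torsion [2] → Ȟ^1 ≅ Z ⊕ Z/2
degree 2: 0−0−0 = 0 → Ȟ^2 ≅ 0

Ȟ^0 ≅ 0, Ȟ^1 ≅ Z ⊕ Z/2 and Ȟ^2 ≅ 0


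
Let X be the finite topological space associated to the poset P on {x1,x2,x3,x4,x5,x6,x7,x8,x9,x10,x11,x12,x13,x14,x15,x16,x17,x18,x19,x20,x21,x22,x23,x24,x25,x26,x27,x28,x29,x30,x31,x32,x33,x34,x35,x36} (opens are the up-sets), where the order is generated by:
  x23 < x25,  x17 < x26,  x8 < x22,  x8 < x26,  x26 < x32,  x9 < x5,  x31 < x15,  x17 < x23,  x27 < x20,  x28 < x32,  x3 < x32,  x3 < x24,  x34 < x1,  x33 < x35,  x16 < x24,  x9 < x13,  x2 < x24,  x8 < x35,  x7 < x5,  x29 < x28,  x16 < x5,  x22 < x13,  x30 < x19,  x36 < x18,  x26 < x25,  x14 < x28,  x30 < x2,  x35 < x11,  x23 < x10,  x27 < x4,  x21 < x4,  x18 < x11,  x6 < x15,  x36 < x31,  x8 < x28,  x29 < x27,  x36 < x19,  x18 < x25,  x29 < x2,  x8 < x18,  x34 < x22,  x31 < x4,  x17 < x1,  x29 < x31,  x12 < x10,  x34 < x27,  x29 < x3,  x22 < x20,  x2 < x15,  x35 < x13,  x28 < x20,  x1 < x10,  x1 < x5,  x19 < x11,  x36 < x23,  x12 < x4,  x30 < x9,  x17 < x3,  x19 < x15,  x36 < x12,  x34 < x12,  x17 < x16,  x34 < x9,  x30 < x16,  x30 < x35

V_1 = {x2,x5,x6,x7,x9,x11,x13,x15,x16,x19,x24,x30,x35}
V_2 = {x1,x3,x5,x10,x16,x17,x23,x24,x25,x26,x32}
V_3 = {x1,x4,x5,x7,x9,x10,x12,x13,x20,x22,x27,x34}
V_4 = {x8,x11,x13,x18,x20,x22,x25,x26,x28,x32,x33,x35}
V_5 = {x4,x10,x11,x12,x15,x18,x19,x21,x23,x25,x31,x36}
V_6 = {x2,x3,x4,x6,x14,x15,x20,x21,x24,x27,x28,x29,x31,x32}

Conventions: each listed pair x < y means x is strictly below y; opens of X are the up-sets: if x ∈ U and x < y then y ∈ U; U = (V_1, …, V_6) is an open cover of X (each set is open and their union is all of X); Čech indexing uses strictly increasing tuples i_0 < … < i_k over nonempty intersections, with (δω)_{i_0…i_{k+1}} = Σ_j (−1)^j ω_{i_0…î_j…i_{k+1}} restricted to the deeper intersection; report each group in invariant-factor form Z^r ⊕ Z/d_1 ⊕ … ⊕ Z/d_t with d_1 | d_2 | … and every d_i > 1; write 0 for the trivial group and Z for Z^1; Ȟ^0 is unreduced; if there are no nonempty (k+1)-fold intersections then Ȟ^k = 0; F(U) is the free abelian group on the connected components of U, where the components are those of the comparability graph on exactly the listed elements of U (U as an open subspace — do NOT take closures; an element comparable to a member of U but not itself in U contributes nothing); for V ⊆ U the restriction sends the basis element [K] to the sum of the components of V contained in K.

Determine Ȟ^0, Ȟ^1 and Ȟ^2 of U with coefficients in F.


intersection data:
  V12={x5,x16,x24} V13={x5,x7,x9,x13} V14={x11,x13,x35} V15={x11,x15,x19} V16={x2,x6,x15,x24} V23={x1,x5,x10} V24={x25,x26,x32} V25={x10,x23,x25} V26={x3,x24,x32} V34={x13,x20,x22} V35={x4,x10,x12} V36={x4,x20,x27} V45={x11,x18,x25} V46={x20,x28,x32} V56={x4,x15,x21,x31}
  V123={x5} V126={x24} V134={x13} V145={x11} V156={x15} V235={x10} V245={x25} V246={x32} V346={x20} V356={x4}
components per intersection:
  V1: {x2,x5,x6,x7,x9,x11,x13,x15,x16,x19,x24,x30,x35}
  V2: {x1,x3,x5,x10,x16,x17,x23,x24,x25,x26,x32}
  V3: {x1,x4,x5,x7,x9,x10,x12,x13,x20,x22,x27,x34}
  V4: {x8,x11,x13,x18,x20,x22,x25,x26,x28,x32,x33,x35}
  V5: {x4,x10,x11,x12,x15,x18,x19,x21,x23,x25,x31,x36}
  V6: {x2,x3,x4,x6,x14,x15,x20,x21,x24,x27,x28,x29,x31,x32}
  V12: {x5,x16,x24}
  V13: {x5,x7,x9,x13}
  V14: {x11,x13,x35}
  V15: {x11,x15,x19}
  V16: {x2,x6,x15,x24}
  V23: {x1,x5,x10}
  V24: {x25,x26,x32}
  V25: {x10,x23,x25}
  V26: {x3,x24,x32}
  V34: {x13,x20,x22}
  V35: {x4,x10,x12}
  V36: {x4,x20,x27}
  V45: {x11,x18,x25}
  V46: {x20,x28,x32}
  V56: {x4,x15,x21,x31}
  V123: {x5}
  V126: {x24}
  V134: {x13}
  V145: {x11}
  V156: {x15}
  V235: {x10}
  V245: {x25}
  V246: {x32}
  V346: {x20}
  V356: {x4}
C dims 6,15,10; δ0: rk 5, SNF 1^5; δ1: rk 10, SNF 1^9·2
Ȟ^0 = (6 − 5) − 0 = 1, so Ȟ^0 ≅ Z
Ȟ^1 = (15 − 10) − 5 = 0, so Ȟ^1 ≅ 0
Ȟ^2 = (10 − 0) − 10 = 0 plus torsion [2], so Ȟ^2 ≅ Z/2

Ȟ^0(U;F) ≅ Z, Ȟ^1(U;F) ≅ 0 and Ȟ^2(U;F) ≅ Z/2


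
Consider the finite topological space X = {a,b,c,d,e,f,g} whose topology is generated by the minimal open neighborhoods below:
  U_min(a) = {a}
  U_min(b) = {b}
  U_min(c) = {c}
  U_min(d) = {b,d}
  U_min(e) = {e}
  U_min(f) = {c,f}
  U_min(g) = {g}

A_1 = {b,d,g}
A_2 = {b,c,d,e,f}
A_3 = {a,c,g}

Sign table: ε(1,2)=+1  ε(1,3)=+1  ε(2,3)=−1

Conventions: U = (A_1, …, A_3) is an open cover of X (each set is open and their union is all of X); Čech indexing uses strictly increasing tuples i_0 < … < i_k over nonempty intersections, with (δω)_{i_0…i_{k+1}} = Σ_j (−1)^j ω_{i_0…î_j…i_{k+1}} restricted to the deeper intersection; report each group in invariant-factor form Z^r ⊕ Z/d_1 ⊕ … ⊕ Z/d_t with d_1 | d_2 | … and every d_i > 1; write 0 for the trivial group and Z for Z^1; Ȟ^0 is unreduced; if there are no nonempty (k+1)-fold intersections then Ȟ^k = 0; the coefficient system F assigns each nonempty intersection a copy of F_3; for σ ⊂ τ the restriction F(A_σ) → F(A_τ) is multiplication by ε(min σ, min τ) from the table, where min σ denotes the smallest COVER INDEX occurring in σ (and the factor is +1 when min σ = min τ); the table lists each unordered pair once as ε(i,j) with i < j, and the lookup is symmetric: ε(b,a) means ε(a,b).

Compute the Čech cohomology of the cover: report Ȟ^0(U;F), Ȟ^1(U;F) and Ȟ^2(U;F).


Ȟ^0(U;F) ≅ 0, Ȟ^1(U;F) ≅ 0, Ȟ^2(U;F) ≅ 0

nonempty intersections:
  A12={b,d} A13={g} A23={c}
C dims 3,3; δ0: rk_F3 3
Ȟ^0: (3−3)−0=0 ⇒ 0
Ȟ^1: (3−0)−3=0 ⇒ 0
Ȟ^2: (0−0)−0=0 ⇒ 0


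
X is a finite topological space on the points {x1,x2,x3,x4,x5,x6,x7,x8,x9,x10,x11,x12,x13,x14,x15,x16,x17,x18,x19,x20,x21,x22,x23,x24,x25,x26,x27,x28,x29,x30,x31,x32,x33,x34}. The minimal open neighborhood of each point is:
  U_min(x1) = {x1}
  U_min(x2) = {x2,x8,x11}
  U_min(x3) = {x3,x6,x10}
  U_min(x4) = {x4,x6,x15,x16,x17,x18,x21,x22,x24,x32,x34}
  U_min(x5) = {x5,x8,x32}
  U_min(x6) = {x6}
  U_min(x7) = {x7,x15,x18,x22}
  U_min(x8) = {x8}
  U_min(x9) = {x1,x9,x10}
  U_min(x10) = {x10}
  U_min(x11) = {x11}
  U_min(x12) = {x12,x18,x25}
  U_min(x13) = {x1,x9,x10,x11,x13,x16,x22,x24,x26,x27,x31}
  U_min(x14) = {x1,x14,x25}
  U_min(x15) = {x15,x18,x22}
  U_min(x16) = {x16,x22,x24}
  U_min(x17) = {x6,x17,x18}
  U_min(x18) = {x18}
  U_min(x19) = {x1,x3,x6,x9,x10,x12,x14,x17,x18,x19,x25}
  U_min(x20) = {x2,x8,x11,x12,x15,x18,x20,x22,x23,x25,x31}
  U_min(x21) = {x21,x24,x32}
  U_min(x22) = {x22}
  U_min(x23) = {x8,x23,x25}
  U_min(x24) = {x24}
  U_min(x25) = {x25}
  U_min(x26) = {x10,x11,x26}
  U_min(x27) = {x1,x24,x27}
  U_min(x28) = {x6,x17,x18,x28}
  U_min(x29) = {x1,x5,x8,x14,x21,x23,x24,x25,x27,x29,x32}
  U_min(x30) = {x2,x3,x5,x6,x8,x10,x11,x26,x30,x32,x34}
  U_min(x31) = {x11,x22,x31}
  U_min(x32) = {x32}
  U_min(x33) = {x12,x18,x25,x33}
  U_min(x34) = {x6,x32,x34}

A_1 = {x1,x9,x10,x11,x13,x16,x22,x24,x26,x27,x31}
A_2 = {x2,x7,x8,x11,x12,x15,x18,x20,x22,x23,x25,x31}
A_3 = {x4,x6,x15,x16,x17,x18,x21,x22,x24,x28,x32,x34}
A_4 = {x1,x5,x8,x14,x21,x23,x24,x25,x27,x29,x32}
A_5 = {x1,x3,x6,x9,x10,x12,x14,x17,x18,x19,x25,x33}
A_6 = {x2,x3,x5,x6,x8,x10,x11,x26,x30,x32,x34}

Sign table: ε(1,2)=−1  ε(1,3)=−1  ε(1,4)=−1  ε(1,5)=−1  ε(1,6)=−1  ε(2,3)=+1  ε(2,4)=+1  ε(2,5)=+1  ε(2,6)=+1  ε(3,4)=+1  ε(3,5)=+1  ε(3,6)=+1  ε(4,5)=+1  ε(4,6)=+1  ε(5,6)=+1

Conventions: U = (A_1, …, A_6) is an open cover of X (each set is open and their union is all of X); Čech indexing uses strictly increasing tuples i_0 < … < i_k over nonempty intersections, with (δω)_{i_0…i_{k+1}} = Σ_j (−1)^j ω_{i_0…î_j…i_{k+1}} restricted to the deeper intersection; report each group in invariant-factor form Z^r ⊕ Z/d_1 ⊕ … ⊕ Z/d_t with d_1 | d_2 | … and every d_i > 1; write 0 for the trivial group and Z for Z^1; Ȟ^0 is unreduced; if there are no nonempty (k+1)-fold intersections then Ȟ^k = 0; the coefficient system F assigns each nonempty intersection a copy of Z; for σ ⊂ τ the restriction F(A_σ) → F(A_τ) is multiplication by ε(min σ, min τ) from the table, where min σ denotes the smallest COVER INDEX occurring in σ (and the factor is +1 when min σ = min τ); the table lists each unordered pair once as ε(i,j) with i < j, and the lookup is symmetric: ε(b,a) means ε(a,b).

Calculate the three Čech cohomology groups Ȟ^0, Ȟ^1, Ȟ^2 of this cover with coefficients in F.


nonempty intersections:
  A12={x11,x22,x31} A13={x16,x22,x24} A14={x1,x24,x27} A15={x1,x9,x10} A16={x10,x11,x26} A23={x15,x18,x22} A24={x8,x23,x25} A25={x12,x18,x25} A26={x2,x8,x11} A34={x21,x24,x32} A35={x6,x17,x18} A36={x6,x32,x34} A45={x1,x14,x25} A46={x5,x8,x32} A56={x3,x6,x10}
  A123={x22} A126={x11} A134={x24} A145={x1} A156={x10} A235={x18} A245={x25} A246={x8} A346={x32} A356={x6}
C dims 6,15,10; δ0: rk 5, SNF 1^5; δ1: rk 10, SNF 1^9·2
Ȟ^0: (6−5)−0=1 ⇒ Z
Ȟ^1: (15−10)−5=0 ⇒ 0
Ȟ^2: (10−0)−10=0 plus torsion [2] ⇒ Z/2

Ȟ^0 = Z, Ȟ^1 = 0, Ȟ^2 = Z/2


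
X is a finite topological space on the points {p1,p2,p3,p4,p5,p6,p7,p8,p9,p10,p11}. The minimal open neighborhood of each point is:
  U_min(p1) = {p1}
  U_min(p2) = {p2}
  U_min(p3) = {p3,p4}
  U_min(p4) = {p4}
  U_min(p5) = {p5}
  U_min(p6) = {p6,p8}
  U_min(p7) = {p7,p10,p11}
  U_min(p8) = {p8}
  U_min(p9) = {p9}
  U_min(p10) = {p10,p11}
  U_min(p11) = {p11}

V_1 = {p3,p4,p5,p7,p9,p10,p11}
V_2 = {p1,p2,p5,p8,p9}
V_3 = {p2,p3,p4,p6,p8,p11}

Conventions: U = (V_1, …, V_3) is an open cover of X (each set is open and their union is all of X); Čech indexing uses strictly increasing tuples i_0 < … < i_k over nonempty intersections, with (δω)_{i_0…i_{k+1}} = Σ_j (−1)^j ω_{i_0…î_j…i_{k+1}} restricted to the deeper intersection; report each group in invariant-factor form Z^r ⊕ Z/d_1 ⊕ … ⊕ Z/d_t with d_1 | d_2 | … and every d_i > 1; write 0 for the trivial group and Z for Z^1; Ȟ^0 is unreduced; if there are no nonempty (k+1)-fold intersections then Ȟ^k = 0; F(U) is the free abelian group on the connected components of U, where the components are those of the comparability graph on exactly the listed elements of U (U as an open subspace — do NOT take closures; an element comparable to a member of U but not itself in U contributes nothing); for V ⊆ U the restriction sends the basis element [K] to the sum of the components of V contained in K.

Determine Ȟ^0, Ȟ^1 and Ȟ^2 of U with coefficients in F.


cover nerve:
  V12={p5,p9} V13={p3,p4,p11} V23={p2,p8}
components per intersection:
  V1: {p3,p4} {p5} {p7,p10,p11} {p9}
  V2: {p1} {p2} {p5} {p8} {p9}
  V3: {p2} {p3,p4} {p6,p8} {p11}
  V12: {p5} {p9}
  V13: {p3,p4} {p11}
  V23: {p2} {p8}
C dims 13,6; δ0: rk 6, SNF 1^6
Ȟ^0: (13−6)−0=7 ⇒ Z^7
Ȟ^1: (6−0)−6=0 ⇒ 0
Ȟ^2: (0−0)−0=0 ⇒ 0

Ȟ^0 ≅ Z^7,  Ȟ^1 ≅ 0,  Ȟ^2 ≅ 0


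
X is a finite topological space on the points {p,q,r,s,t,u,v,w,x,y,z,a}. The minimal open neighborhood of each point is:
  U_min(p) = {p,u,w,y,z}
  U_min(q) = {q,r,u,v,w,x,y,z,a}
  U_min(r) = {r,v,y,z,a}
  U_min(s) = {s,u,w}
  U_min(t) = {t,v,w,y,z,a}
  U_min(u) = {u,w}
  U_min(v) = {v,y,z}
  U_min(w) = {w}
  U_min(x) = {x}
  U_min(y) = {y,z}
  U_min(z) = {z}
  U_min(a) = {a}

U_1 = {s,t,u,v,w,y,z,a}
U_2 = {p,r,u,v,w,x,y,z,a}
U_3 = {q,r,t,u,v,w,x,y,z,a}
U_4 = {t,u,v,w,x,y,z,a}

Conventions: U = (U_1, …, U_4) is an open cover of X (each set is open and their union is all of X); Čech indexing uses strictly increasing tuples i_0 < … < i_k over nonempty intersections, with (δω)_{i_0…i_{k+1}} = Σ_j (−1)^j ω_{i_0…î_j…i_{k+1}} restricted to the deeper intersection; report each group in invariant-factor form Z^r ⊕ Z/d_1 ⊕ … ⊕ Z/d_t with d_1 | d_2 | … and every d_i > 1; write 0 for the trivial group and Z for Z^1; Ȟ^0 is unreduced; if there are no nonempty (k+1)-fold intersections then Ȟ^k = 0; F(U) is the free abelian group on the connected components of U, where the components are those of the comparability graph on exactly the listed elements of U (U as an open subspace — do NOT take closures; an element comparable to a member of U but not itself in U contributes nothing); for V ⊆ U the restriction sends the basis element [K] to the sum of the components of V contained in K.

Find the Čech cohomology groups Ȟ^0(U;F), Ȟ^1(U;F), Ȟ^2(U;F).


nerve of the cover:
  U12={u,v,w,y,z,a} U13={t,u,v,w,y,z,a} U14={t,u,v,w,y,z,a} U23={r,u,v,w,x,y,z,a} U24={u,v,w,x,y,z,a} U34={t,u,v,w,x,y,z,a}
  U123={u,v,w,y,z,a} U124={u,v,w,y,z,a} U134={t,u,v,w,y,z,a} U234={u,v,w,x,y,z,a}
  U1234={u,v,w,y,z,a}
components per intersection:
  U1: {s,t,u,v,w,y,z,a}
  U2: {p,r,u,v,w,y,z,a} {x}
  U3: {q,r,t,u,v,w,x,y,z,a}
  U4: {t,u,v,w,y,z,a} {x}
  U12: {u,w} {v,y,z} {a}
  U13: {t,u,v,w,y,z,a}
  U14: {t,u,v,w,y,z,a}
  U23: {r,v,y,z,a} {u,w} {x}
  U24: {u,w} {v,y,z} {x} {a}
  U34: {t,u,v,w,y,z,a} {x}
  U123: {u,w} {v,y,z} {a}
  U124: {u,w} {v,y,z} {a}
  U134: {t,u,v,w,y,z,a}
  U234: {u,w} {v,y,z} {x} {a}
  U1234: {u,w} {v,y,z} {a}
C dims 6,14,11,3; δ0: rk 5, SNF 1^5; δ1: rk 8, SNF 1^8; δ2: rk 3, SNF 1^3
Ȟ^0 = (6 − 5) − 0 = 1, so Ȟ^0 ≅ Z
Ȟ^1 = (14 − 8) − 5 = 1, so Ȟ^1 ≅ Z
Ȟ^2 = (11 − 3) − 8 = 0, so Ȟ^2 ≅ 0

Ȟ^0(U;F) ≅ Z, Ȟ^1(U;F) ≅ Z, Ȟ^2(U;F) ≅ 0


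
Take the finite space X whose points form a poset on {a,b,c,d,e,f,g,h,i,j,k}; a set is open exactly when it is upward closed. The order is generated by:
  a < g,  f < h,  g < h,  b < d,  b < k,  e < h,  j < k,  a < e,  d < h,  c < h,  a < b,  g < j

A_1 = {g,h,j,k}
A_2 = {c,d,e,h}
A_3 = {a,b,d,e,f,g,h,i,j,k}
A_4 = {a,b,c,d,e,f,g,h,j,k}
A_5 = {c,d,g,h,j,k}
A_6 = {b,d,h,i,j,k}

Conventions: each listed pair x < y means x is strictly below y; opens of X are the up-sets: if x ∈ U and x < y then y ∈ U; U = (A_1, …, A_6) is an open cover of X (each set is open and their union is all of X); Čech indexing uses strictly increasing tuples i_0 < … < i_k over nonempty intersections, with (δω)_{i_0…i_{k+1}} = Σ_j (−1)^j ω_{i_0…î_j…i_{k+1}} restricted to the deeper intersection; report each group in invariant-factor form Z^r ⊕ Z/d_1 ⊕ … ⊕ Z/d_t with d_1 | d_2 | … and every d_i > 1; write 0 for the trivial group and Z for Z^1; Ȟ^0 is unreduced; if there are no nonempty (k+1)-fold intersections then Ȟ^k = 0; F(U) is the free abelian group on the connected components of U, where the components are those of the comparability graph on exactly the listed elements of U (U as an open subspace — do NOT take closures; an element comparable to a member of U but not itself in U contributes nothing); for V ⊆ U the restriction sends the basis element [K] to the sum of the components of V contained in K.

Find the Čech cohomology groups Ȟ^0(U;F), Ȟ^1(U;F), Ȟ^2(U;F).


cover nerve:
  A12={h} A13={g,h,j,k} A14={g,h,j,k} A15={g,h,j,k} A16={h,j,k} A23={d,e,h} A24={c,d,e,h} A25={c,d,h} A26={d,h} A34={a,b,d,e,f,g,h,j,k} A35={d,g,h,j,k} A36={b,d,h,i,j,k} A45={c,d,g,h,j,k} A46={b,d,h,j,k} A56={d,h,j,k}
  A123={h} A124={h} A125={h} A126={h} A134={g,h,j,k} A135={g,h,j,k} A136={h,j,k} A145={g,h,j,k} A146={h,j,k} A156={h,j,k} A234={d,e,h} A235={d,h} A236={d,h} A245={c,d,h} A246={d,h} A256={d,h} A345={d,g,h,j,k} A346={b,d,h,j,k} A356={d,h,j,k} A456={d,h,j,k}
  A1234={h} A1235={h} A1236={h} A1245={h} A1246={h} A1256={h} A1345={g,h,j,k} A1346={h,j,k} A1356={h,j,k} A1456={h,j,k} A2345={d,h} A2346={d,h} A2356={d,h} A2456={d,h} A3456={d,h,j,k}
  A12345={h} A12346={h} A12356={h} A12456={h} A13456={h,j,k} A23456={d,h}
  A123456={h}
components per intersection:
  A1: {g,h,j,k}
  A2: {c,d,e,h}
  A3: {a,b,d,e,f,g,h,j,k} {i}
  A4: {a,b,c,d,e,f,g,h,j,k}
  A5: {c,d,g,h,j,k}
  A6: {b,d,h,j,k} {i}
  A12: {h}
  A13: {g,h,j,k}
  A14: {g,h,j,k}
  A15: {g,h,j,k}
  A16: {h} {j,k}
  A23: {d,e,h}
  A24: {c,d,e,h}
  A25: {c,d,h}
  A26: {d,h}
  A34: {a,b,d,e,f,g,h,j,k}
  A35: {d,g,h,j,k}
  A36: {b,d,h,j,k} {i}
  A45: {c,d,g,h,j,k}
  A46: {b,d,h,j,k}
  A56: {d,h} {j,k}
  A123: {h}
  A124: {h}
  A125: {h}
  A126: {h}
  A134: {g,h,j,k}
  A135: {g,h,j,k}
  A136: {h} {j,k}
  A145: {g,h,j,k}
  A146: {h} {j,k}
  A156: {h} {j,k}
  A234: {d,e,h}
  A235: {d,h}
  A236: {d,h}
  A245: {c,d,h}
  A246: {d,h}
  A256: {d,h}
  A345: {d,g,h,j,k}
  A346: {b,d,h,j,k}
  A356: {d,h} {j,k}
  A456: {d,h} {j,k}
  A1234: {h}
  A1235: {h}
  A1236: {h}
  A1245: {h}
  A1246: {h}
  A1256: {h}
  A1345: {g,h,j,k}
  A1346: {h} {j,k}
  A1356: {h} {j,k}
  A1456: {h} {j,k}
  A2345: {d,h}
  A2346: {d,h}
  A2356: {d,h}
  A2456: {d,h}
  A3456: {d,h} {j,k}
  A12345: {h}
  A12346: {h}
  A12356: {h}
  A12456: {h}
  A13456: {h} {j,k}
  A23456: {d,h}
  A123456: {h}
C dims 8,18,25,19; δ0: rk 6, SNF 1^6; δ1: rk 12, SNF 1^12; δ2: rk 13, SNF 1^13
Ȟ^0: (8−6)−0=2 ⇒ Z^2
Ȟ^1: (18−12)−6=0 ⇒ 0
Ȟ^2: (25−13)−12=0 ⇒ 0

Ȟ^0(U;F) ≅ Z^2,  Ȟ^1(U;F) ≅ 0,  Ȟ^2(U;F) ≅ 0


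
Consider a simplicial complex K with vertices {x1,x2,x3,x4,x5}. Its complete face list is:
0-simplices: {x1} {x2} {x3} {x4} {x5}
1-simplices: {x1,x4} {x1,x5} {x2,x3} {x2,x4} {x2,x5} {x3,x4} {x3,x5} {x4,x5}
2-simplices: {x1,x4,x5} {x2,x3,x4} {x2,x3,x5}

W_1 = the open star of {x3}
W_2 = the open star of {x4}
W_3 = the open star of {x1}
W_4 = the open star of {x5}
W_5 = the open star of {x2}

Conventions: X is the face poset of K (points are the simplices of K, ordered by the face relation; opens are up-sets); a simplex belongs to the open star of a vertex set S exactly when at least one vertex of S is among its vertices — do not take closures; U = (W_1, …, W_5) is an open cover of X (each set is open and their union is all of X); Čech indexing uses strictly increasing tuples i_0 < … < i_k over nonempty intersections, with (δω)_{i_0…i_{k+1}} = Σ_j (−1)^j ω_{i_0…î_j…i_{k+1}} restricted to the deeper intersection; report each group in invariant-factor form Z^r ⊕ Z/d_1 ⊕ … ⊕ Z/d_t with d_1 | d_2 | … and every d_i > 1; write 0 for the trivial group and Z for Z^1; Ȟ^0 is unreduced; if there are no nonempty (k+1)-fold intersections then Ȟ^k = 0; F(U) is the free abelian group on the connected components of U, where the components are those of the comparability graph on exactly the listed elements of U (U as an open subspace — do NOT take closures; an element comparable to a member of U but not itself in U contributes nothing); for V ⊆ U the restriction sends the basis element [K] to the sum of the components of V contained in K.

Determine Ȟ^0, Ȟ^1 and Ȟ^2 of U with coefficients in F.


nerve simplices:
  W1={{x3},{x2,x3},{x3,x4},{x3,x5},{x2,x3,x4},{x2,x3,x5}} W2={{x4},{x1,x4},{x2,x4},{x3,x4},{x4,x5},{x1,x4,x5},{x2,x3,x4}} W3={{x1},{x1,x4},{x1,x5},{x1,x4,x5}} W4={{x5},{x1,x5},{x2,x5},{x3,x5},{x4,x5},{x1,x4,x5},{x2,x3,x5}} W5={{x2},{x2,x3},{x2,x4},{x2,x5},{x2,x3,x4},{x2,x3,x5}}
  W12={{x3,x4},{x2,x3,x4}} W14={{x3,x5},{x2,x3,x5}} W15={{x2,x3},{x2,x3,x4},{x2,x3,x5}} W23={{x1,x4},{x1,x4,x5}} W24={{x4,x5},{x1,x4,x5}} W25={{x2,x4},{x2,x3,x4}} W34={{x1,x5},{x1,x4,x5}} W45={{x2,x5},{x2,x3,x5}}
  W125={{x2,x3,x4}} W145={{x2,x3,x5}} W234={{x1,x4,x5}}
components per intersection:
  W1: {{x3},{x2,x3},{x3,x4},{x3,x5},{x2,x3,x4},{x2,x3,x5}}
  W2: {{x4},{x1,x4},{x2,x4},{x3,x4},{x4,x5},{x1,x4,x5},{x2,x3,x4}}
  W3: {{x1},{x1,x4},{x1,x5},{x1,x4,x5}}
  W4: {{x5},{x1,x5},{x2,x5},{x3,x5},{x4,x5},{x1,x4,x5},{x2,x3,x5}}
  W5: {{x2},{x2,x3},{x2,x4},{x2,x5},{x2,x3,x4},{x2,x3,x5}}
  W12: {{x3,x4},{x2,x3,x4}}
  W14: {{x3,x5},{x2,x3,x5}}
  W15: {{x2,x3},{x2,x3,x4},{x2,x3,x5}}
  W23: {{x1,x4},{x1,x4,x5}}
  W24: {{x4,x5},{x1,x4,x5}}
  W25: {{x2,x4},{x2,x3,x4}}
  W34: {{x1,x5},{x1,x4,x5}}
  W45: {{x2,x5},{x2,x3,x5}}
  W125: {{x2,x3,x4}}
  W145: {{x2,x3,x5}}
  W234: {{x1,x4,x5}}
C dims 5,8,3; δ0: rk 4, SNF 1^4; δ1: rk 3, SNF 1^3
degree 0: 5−4−0 = 1 → Ȟ^0 ≅ Z
degree 1: 8−3−4 = 1 → Ȟ^1 ≅ Z
degree 2: 3−0−3 = 0 → Ȟ^2 ≅ 0

Ȟ^0 = Z, Ȟ^1 = Z, Ȟ^2 = 0


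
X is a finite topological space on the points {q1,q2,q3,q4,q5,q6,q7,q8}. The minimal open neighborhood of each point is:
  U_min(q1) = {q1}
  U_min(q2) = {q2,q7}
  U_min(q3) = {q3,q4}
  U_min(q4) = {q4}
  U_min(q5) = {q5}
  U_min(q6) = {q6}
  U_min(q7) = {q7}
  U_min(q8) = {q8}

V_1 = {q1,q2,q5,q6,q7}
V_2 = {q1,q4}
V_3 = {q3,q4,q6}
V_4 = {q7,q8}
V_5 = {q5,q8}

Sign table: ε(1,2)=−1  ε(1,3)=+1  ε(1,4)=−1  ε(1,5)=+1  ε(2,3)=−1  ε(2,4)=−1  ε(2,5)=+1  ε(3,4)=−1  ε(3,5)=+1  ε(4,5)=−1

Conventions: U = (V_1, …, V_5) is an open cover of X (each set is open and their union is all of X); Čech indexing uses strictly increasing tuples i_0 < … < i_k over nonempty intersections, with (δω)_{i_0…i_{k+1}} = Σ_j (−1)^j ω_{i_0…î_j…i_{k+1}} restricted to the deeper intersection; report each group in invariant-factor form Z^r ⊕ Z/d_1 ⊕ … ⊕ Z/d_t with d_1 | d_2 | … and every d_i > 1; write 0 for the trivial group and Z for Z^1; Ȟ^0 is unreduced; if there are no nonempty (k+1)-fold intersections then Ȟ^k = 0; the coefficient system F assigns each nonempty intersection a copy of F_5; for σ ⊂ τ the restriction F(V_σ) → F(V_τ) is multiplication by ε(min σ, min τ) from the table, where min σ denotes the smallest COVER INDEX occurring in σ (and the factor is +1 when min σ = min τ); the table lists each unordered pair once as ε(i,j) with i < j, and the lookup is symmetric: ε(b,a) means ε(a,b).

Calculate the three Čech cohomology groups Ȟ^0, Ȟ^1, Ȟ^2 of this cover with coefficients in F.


cover nerve:
  V12={q1} V13={q6} V14={q7} V15={q5} V23={q4} V45={q8}
C dims 5,6; δ0: rk_F5 4
Ȟ^0: (5−4)−0=1 ⇒ Z/5
Ȟ^1: (6−0)−4=2 ⇒ Z/5 ⊕ Z/5
Ȟ^2: (0−0)−0=0 ⇒ 0

Ȟ^0 ≅ Z/5, Ȟ^1 ≅ Z/5 ⊕ Z/5 and Ȟ^2 ≅ 0


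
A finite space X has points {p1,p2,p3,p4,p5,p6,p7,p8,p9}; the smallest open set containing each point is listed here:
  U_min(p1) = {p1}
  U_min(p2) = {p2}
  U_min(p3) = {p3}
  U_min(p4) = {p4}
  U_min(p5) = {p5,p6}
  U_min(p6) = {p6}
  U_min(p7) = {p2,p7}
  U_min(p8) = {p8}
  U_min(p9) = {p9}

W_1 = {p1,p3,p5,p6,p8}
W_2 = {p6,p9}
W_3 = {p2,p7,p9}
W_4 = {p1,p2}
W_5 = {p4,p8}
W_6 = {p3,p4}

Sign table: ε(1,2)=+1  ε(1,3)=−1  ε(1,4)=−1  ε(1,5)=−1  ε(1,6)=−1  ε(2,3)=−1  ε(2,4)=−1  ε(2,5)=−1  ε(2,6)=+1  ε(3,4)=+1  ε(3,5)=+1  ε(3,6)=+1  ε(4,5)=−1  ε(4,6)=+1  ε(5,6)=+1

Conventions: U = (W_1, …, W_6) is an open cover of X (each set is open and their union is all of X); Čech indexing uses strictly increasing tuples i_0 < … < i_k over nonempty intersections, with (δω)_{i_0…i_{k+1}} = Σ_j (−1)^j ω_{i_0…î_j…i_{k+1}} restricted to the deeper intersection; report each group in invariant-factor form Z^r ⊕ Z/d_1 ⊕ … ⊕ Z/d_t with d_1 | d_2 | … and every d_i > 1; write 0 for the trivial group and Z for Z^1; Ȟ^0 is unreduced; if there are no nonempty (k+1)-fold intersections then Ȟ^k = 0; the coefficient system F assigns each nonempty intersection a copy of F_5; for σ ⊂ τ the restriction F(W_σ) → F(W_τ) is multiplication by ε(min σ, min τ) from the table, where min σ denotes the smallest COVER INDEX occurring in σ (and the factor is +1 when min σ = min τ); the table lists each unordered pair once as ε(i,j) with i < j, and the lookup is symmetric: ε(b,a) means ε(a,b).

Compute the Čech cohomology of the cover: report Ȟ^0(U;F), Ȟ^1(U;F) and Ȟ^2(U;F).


cover nerve:
  W12={p6} W14={p1} W15={p8} W16={p3} W23={p9} W34={p2} W56={p4}
C dims 6,7; δ0: rk_F5 5
Ȟ^0: (6−5)−0=1 ⇒ Z/5
Ȟ^1: (7−0)−5=2 ⇒ Z/5 ⊕ Z/5
Ȟ^2: (0−0)−0=0 ⇒ 0

Ȟ^0 ≅ Z/5; Ȟ^1 ≅ Z/5 ⊕ Z/5; Ȟ^2 ≅ 0


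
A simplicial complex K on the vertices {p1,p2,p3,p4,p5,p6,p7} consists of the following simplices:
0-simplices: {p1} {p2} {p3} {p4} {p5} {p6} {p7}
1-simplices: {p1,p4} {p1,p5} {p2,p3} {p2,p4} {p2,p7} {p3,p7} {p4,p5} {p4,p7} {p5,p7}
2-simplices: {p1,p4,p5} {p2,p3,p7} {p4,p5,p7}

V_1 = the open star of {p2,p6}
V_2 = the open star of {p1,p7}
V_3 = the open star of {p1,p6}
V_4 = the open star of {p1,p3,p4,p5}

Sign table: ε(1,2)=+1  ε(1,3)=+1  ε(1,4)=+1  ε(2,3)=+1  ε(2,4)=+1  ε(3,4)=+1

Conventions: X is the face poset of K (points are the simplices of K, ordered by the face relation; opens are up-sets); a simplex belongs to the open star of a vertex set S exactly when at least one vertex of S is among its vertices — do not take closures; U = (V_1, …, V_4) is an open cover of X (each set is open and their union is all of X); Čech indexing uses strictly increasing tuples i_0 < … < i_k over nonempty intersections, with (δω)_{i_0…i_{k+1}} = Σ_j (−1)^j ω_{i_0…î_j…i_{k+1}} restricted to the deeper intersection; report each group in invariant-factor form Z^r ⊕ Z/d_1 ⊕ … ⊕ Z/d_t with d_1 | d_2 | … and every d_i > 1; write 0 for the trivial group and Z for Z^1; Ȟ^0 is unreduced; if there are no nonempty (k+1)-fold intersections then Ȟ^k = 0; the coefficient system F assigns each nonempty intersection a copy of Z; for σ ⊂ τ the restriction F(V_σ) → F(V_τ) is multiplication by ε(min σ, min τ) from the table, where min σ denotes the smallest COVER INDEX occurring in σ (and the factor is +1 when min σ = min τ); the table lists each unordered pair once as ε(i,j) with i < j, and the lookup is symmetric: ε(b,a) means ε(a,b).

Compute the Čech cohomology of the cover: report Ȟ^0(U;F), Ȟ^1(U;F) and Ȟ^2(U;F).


Ȟ^0(U;F) ≅ Z, Ȟ^1(U;F) ≅ Z, Ȟ^2(U;F) ≅ 0

nerve simplices:
  V1={{p2},{p6},{p2,p3},{p2,p4},{p2,p7},{p2,p3,p7}} V2={{p1},{p7},{p1,p4},{p1,p5},{p2,p7},{p3,p7},{p4,p7},{p5,p7},{p1,p4,p5},{p2,p3,p7},{p4,p5,p7}} V3={{p1},{p6},{p1,p4},{p1,p5},{p1,p4,p5}} V4={{p1},{p3},{p4},{p5},{p1,p4},{p1,p5},{p2,p3},{p2,p4},{p3,p7},{p4,p5},{p4,p7},{p5,p7},{p1,p4,p5},{p2,p3,p7},{p4,p5,p7}}
  V12={{p2,p7},{p2,p3,p7}} V13={{p6}} V14={{p2,p3},{p2,p4},{p2,p3,p7}} V23={{p1},{p1,p4},{p1,p5},{p1,p4,p5}} V24={{p1},{p1,p4},{p1,p5},{p3,p7},{p4,p7},{p5,p7},{p1,p4,p5},{p2,p3,p7},{p4,p5,p7}} V34={{p1},{p1,p4},{p1,p5},{p1,p4,p5}}
  V124={{p2,p3,p7}} V234={{p1},{p1,p4},{p1,p5},{p1,p4,p5}}
C dims 4,6,2; δ0: rk 3, SNF 1^3; δ1: rk 2, SNF 1^2
degree 0: 4−3−0 = 1 → Ȟ^0 ≅ Z
degree 1: 6−2−3 = 1 → Ȟ^1 ≅ Z
degree 2: 2−0−2 = 0 → Ȟ^2 ≅ 0


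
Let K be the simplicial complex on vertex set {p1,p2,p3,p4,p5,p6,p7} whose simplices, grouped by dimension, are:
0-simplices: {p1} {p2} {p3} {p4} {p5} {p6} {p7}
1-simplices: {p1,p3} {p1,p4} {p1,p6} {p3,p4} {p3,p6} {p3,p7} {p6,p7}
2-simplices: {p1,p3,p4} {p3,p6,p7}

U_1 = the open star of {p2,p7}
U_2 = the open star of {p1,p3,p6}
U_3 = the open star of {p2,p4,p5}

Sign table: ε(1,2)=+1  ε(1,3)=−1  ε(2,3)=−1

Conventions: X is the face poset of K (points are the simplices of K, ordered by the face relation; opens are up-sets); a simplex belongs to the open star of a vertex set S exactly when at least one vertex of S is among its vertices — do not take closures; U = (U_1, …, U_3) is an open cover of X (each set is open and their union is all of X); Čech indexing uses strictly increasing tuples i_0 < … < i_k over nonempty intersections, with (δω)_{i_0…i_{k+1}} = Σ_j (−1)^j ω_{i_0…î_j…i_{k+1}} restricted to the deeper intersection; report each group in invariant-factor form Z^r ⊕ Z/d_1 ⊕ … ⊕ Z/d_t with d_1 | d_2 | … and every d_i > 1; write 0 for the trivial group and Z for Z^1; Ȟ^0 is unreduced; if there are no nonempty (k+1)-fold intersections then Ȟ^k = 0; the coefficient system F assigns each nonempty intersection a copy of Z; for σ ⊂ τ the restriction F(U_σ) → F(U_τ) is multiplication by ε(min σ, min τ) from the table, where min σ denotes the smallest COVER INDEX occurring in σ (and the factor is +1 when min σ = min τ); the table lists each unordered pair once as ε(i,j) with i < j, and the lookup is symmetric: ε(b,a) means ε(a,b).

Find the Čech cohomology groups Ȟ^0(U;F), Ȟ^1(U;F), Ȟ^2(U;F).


nonempty overlaps:
  U1={{p2},{p7},{p3,p7},{p6,p7},{p3,p6,p7}} U2={{p1},{p3},{p6},{p1,p3},{p1,p4},{p1,p6},{p3,p4},{p3,p6},{p3,p7},{p6,p7},{p1,p3,p4},{p3,p6,p7}} U3={{p2},{p4},{p5},{p1,p4},{p3,p4},{p1,p3,p4}}
  U12={{p3,p7},{p6,p7},{p3,p6,p7}} U13={{p2}} U23={{p1,p4},{p3,p4},{p1,p3,p4}}
C dims 3,3; δ0: rk 2, SNF 1^2
degree 0: 3−2−0 = 1 → Ȟ^0 ≅ Z
degree 1: 3−0−2 = 1 → Ȟ^1 ≅ Z
degree 2: 0−0−0 = 0 → Ȟ^2 ≅ 0

Ȟ^0(U;F) ≅ Z,  Ȟ^1(U;F) ≅ Z,  Ȟ^2(U;F) ≅ 0


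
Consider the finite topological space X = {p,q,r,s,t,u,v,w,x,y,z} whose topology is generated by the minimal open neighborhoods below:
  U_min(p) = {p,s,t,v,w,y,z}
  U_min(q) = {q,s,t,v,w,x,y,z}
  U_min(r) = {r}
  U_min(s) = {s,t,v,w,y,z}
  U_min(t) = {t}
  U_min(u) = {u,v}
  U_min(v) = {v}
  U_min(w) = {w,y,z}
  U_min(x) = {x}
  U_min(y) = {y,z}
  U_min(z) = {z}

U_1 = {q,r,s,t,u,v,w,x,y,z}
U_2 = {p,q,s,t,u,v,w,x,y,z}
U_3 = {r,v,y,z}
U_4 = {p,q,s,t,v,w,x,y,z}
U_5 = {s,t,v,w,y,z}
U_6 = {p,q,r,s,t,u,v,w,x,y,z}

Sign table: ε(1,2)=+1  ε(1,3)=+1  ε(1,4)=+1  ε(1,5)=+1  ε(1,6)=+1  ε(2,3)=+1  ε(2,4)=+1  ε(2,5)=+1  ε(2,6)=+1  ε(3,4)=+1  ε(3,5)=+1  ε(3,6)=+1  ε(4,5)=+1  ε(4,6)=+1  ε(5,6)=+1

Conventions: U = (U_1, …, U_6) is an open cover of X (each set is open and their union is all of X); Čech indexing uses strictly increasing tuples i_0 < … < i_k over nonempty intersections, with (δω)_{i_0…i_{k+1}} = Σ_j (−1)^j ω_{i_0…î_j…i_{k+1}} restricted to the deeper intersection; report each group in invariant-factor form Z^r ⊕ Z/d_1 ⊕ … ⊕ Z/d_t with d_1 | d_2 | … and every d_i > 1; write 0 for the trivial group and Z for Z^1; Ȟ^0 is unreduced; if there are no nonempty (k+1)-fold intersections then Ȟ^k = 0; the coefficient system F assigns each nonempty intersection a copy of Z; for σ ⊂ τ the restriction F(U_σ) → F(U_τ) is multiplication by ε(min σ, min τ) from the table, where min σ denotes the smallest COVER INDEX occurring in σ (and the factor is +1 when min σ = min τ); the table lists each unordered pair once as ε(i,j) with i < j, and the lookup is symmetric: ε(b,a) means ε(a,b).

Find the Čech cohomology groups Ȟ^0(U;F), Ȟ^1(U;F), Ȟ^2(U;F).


Ȟ^0 = Z; Ȟ^1 = 0; Ȟ^2 = 0

nonempty overlaps:
  U12={q,s,t,u,v,w,x,y,z} U13={r,v,y,z} U14={q,s,t,v,w,x,y,z} U15={s,t,v,w,y,z} U16={q,r,s,t,u,v,w,x,y,z} U23={v,y,z} U24={p,q,s,t,v,w,x,y,z} U25={s,t,v,w,y,z} U26={p,q,s,t,u,v,w,x,y,z} U34={v,y,z} U35={v,y,z} U36={r,v,y,z} U45={s,t,v,w,y,z} U46={p,q,s,t,v,w,x,y,z} U56={s,t,v,w,y,z}
  U123={v,y,z} U124={q,s,t,v,w,x,y,z} U125={s,t,v,w,y,z} U126={q,s,t,u,v,w,x,y,z} U134={v,y,z} U135={v,y,z} U136={r,v,y,z} U145={s,t,v,w,y,z} U146={q,s,t,v,w,x,y,z} U156={s,t,v,w,y,z} U234={v,y,z} U235={v,y,z} U236={v,y,z} U245={s,t,v,w,y,z} U246={p,q,s,t,v,w,x,y,z} U256={s,t,v,w,y,z} U345={v,y,z} U346={v,y,z} U356={v,y,z} U456={s,t,v,w,y,z}
  U1234={v,y,z} U1235={v,y,z} U1236={v,y,z} U1245={s,t,v,w,y,z} U1246={q,s,t,v,w,x,y,z} U1256={s,t,v,w,y,z} U1345={v,y,z} U1346={v,y,z} U1356={v,y,z} U1456={s,t,v,w,y,z} U2345={v,y,z} U2346={v,y,z} U2356={v,y,z} U2456={s,t,v,w,y,z} U3456={v,y,z}
  U12345={v,y,z} U12346={v,y,z} U12356={v,y,z} U12456={s,t,v,w,y,z} U13456={v,y,z} U23456={v,y,z}
  U123456={v,y,z}
C dims 6,15,20,15; δ0: rk 5, SNF 1^5; δ1: rk 10, SNF 1^10; δ2: rk 10, SNF 1^10
degree 0: 6−5−0 = 1 → Ȟ^0 ≅ Z
degree 1: 15−10−5 = 0 → Ȟ^1 ≅ 0
degree 2: 20−10−10 = 0 → Ȟ^2 ≅ 0
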